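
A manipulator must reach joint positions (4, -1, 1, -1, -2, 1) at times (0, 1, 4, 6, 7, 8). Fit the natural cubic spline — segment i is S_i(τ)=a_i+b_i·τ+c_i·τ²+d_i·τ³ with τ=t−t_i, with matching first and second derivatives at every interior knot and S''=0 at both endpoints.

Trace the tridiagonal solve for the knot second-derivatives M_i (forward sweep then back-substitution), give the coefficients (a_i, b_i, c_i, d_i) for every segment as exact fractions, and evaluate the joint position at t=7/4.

  seg 0: a=4 b=-26486/4515 c=0 d=3911/4515
  seg 1: a=-1 b=-14753/4515 c=3911/1505 d=-5812/13545
  seg 2: a=1 b=3337/4515 c=-1901/1505 d=1777/9030
  seg 3: a=-1 b=-1259/645 c=-124/1505 d=934/903
  seg 4: a=-2 b=4453/4515 c=4546/1505 d=-4546/4515
S(7/4) = -13063/6020

Δ: Δ0=-5, Δ1=2/3, Δ2=-1, Δ3=-1, Δ4=3
row 1: diag=8, rhs=34; c'=3/8, d'=17/4
row 2: denom=10−3·3/8=71/8; d'=(-10−3·17/4)/(71/8)=-182/71
row 3: denom=6−2·16/71=394/71; d'=(0−2·-182/71)/(394/71)=182/197
row 4: denom=4−1·71/394=1505/394; d'=(24−1·182/197)/(1505/394)=9092/1505
back: M4=9092/1505
back: M3=182/197−71/394·9092/1505=-248/1505
back: M2=-182/71−16/71·-248/1505=-3802/1505
back: M1=17/4−3/8·-3802/1505=7822/1505
M: M0=0, M1=7822/1505, M2=-3802/1505, M3=-248/1505, M4=9092/1505, M5=0
seg 0: a=4, c=M0/2=0, d=(M1−M0)/(6·1)=3911/4515, b=Δ0−h0·(2M0+M1)/6=-26486/4515
seg 1: a=-1, c=M1/2=3911/1505, d=(M2−M1)/(6·3)=-5812/13545, b=Δ1−h1·(2M1+M2)/6=-14753/4515
seg 2: a=1, c=M2/2=-1901/1505, d=(M3−M2)/(6·2)=1777/9030, b=Δ2−h2·(2M2+M3)/6=3337/4515
seg 3: a=-1, c=M3/2=-124/1505, d=(M4−M3)/(6·1)=934/903, b=Δ3−h3·(2M3+M4)/6=-1259/645
seg 4: a=-2, c=M4/2=4546/1505, d=(M5−M4)/(6·1)=-4546/4515, b=Δ4−h4·(2M4+M5)/6=4453/4515
t_q=7/4 → seg 1, τ=3/4; S=-1+-14753/4515·τ+3911/1505·τ²+-5812/13545·τ³=-13063/6020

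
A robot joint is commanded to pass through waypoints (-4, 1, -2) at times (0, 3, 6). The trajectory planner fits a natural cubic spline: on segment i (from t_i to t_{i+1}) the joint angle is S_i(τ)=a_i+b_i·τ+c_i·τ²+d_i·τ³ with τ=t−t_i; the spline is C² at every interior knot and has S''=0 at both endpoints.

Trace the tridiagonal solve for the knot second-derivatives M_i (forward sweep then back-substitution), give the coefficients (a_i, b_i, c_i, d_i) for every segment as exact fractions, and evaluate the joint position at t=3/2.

  seg 0: a=-4 b=7/3 c=0 d=-2/27
  seg 1: a=1 b=1/3 c=-2/3 d=2/27
S(3/2) = -3/4

Δ: Δ0=5/3, Δ1=-1
row 1: diag=12, rhs=-16; c'=1/4, d'=-4/3
back: M1=-4/3
M: M0=0, M1=-4/3, M2=0
seg 0: a=-4, c=M0/2=0, d=(M1−M0)/(6·3)=-2/27, b=Δ0−h0·(2M0+M1)/6=7/3
seg 1: a=1, c=M1/2=-2/3, d=(M2−M1)/(6·3)=2/27, b=Δ1−h1·(2M1+M2)/6=1/3
t_q=3/2 → seg 0, τ=3/2; S=-4+7/3·τ+0·τ²+-2/27·τ³=-3/4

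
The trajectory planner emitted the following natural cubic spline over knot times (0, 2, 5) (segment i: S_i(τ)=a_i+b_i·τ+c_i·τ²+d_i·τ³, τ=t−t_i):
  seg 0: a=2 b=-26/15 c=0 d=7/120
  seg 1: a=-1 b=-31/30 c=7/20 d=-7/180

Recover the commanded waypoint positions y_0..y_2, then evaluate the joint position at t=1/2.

y_0 = S_0(0) = a_0 = 2
y_1 = S_1(0) = a_1 = -1
y_2 = S_1(3) = -2
t_q=1/2 is in segment 0 (τ=1/2); S_0(τ)=73/64

y_0=2 y_1=-1 y_2=-2
S(1/2) = 73/64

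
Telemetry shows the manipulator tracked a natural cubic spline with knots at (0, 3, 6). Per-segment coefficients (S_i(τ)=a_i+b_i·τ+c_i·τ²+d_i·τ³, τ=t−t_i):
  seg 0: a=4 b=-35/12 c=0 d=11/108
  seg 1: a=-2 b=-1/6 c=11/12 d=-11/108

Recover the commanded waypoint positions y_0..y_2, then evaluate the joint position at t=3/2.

y_0=4 y_1=-2 y_2=3
S(3/2) = -1/32

y_0 = S_0(0) = a_0 = 4
y_1 = S_1(0) = a_1 = -2
y_2 = S_1(3) = 3
t_q=3/2 is in segment 0 (τ=3/2); S_0(τ)=-1/32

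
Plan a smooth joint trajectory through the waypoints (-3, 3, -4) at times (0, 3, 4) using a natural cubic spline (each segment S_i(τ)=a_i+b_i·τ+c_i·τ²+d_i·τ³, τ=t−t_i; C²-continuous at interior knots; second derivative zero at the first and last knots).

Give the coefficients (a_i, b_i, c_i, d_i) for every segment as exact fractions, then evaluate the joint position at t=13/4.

Δ: Δ0=2, Δ1=-7
row 1: diag=8, rhs=-54; c'=1/8, d'=-27/4
back: M1=-27/4
M: M0=0, M1=-27/4, M2=0
seg 0: a=-3, c=M0/2=0, d=(M1−M0)/(6·3)=-3/8, b=Δ0−h0·(2M0+M1)/6=43/8
seg 1: a=3, c=M1/2=-27/8, d=(M2−M1)/(6·1)=9/8, b=Δ1−h1·(2M1+M2)/6=-19/4
t_q=13/4 → seg 1, τ=1/4; S=3+-19/4·τ+-27/8·τ²+9/8·τ³=829/512

  seg 0: a=-3 b=43/8 c=0 d=-3/8
  seg 1: a=3 b=-19/4 c=-27/8 d=9/8
S(13/4) = 829/512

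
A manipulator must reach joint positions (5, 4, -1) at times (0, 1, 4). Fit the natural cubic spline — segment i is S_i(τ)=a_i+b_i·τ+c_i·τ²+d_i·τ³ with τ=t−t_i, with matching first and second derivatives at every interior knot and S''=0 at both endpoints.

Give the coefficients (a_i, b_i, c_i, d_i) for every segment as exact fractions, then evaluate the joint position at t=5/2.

Δ: Δ0=-1, Δ1=-5/3
row 1: diag=8, rhs=-4; c'=3/8, d'=-1/2
back: M1=-1/2
M: M0=0, M1=-1/2, M2=0
seg 0: a=5, c=M0/2=0, d=(M1−M0)/(6·1)=-1/12, b=Δ0−h0·(2M0+M1)/6=-11/12
seg 1: a=4, c=M1/2=-1/4, d=(M2−M1)/(6·3)=1/36, b=Δ1−h1·(2M1+M2)/6=-7/6
t_q=5/2 → seg 1, τ=3/2; S=4+-7/6·τ+-1/4·τ²+1/36·τ³=57/32

  seg 0: a=5 b=-11/12 c=0 d=-1/12
  seg 1: a=4 b=-7/6 c=-1/4 d=1/36
S(5/2) = 57/32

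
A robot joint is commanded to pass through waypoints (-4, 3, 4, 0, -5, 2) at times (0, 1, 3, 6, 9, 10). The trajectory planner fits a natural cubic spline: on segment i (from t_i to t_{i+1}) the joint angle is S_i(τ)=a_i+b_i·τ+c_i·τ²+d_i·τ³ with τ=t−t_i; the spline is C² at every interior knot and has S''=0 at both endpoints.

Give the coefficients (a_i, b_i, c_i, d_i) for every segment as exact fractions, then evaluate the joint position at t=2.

  seg 0: a=-4 b=301/37 c=0 d=-42/37
  seg 1: a=3 b=175/37 c=-126/37 d=191/296
  seg 2: a=4 b=-85/74 c=69/148 d=-19/108
  seg 3: a=0 b=-459/148 c=-124/111 d=2125/3996
  seg 4: a=-5 b=337/74 c=543/148 d=-181/148
S(2) = 1471/296

Δ: Δ0=7, Δ1=1/2, Δ2=-4/3, Δ3=-5/3, Δ4=7
row 1: diag=6, rhs=-39; c'=1/3, d'=-13/2
row 2: denom=10−2·1/3=28/3; d'=(-11−2·-13/2)/(28/3)=3/14
row 3: denom=12−3·9/28=309/28; d'=(-2−3·3/14)/(309/28)=-74/309
row 4: denom=8−3·28/103=740/103; d'=(52−3·-74/309)/(740/103)=543/74
back: M4=543/74
back: M3=-74/309−28/103·543/74=-248/111
back: M2=3/14−9/28·-248/111=69/74
back: M1=-13/2−1/3·69/74=-252/37
M: M0=0, M1=-252/37, M2=69/74, M3=-248/111, M4=543/74, M5=0
seg 0: a=-4, c=M0/2=0, d=(M1−M0)/(6·1)=-42/37, b=Δ0−h0·(2M0+M1)/6=301/37
seg 1: a=3, c=M1/2=-126/37, d=(M2−M1)/(6·2)=191/296, b=Δ1−h1·(2M1+M2)/6=175/37
seg 2: a=4, c=M2/2=69/148, d=(M3−M2)/(6·3)=-19/108, b=Δ2−h2·(2M2+M3)/6=-85/74
seg 3: a=0, c=M3/2=-124/111, d=(M4−M3)/(6·3)=2125/3996, b=Δ3−h3·(2M3+M4)/6=-459/148
seg 4: a=-5, c=M4/2=543/148, d=(M5−M4)/(6·1)=-181/148, b=Δ4−h4·(2M4+M5)/6=337/74
t_q=2 → seg 1, τ=1; S=3+175/37·τ+-126/37·τ²+191/296·τ³=1471/296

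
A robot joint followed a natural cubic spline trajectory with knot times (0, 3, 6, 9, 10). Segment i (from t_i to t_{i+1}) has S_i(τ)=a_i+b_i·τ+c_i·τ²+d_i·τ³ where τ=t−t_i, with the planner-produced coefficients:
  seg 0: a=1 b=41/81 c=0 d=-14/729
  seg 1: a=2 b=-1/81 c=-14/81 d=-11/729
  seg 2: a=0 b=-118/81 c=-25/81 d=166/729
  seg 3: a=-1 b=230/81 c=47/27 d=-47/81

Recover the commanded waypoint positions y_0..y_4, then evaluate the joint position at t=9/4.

y_0=1 y_1=2 y_2=0 y_3=-1 y_4=3
S(9/4) = 553/288

y_0 = S_0(0) = a_0 = 1
y_1 = S_1(0) = a_1 = 2
y_2 = S_2(0) = a_2 = 0
y_3 = S_3(0) = a_3 = -1
y_4 = S_3(1) = 3
t_q=9/4 is in segment 0 (τ=9/4); S_0(τ)=553/288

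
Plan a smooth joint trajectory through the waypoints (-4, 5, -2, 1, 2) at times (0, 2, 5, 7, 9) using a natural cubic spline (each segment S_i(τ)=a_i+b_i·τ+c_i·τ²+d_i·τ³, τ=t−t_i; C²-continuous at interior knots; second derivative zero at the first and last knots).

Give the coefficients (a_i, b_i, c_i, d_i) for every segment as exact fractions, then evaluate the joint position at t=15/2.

  seg 0: a=-4 b=812/129 c=0 d=-463/1032
  seg 1: a=5 b=235/258 c=-463/172 d=277/516
  seg 2: a=-2 b=-385/516 c=92/43 d=-1049/2064
  seg 3: a=1 b=221/129 c=-313/344 d=313/2064
S(15/2) = 9071/5504

Δ: Δ0=9/2, Δ1=-7/3, Δ2=3/2, Δ3=1/2
row 1: diag=10, rhs=-41; c'=3/10, d'=-41/10
row 2: denom=10−3·3/10=91/10; d'=(23−3·-41/10)/(91/10)=353/91
row 3: denom=8−2·20/91=688/91; d'=(-6−2·353/91)/(688/91)=-313/172
back: M3=-313/172
back: M2=353/91−20/91·-313/172=184/43
back: M1=-41/10−3/10·184/43=-463/86
M: M0=0, M1=-463/86, M2=184/43, M3=-313/172, M4=0
seg 0: a=-4, c=M0/2=0, d=(M1−M0)/(6·2)=-463/1032, b=Δ0−h0·(2M0+M1)/6=812/129
seg 1: a=5, c=M1/2=-463/172, d=(M2−M1)/(6·3)=277/516, b=Δ1−h1·(2M1+M2)/6=235/258
seg 2: a=-2, c=M2/2=92/43, d=(M3−M2)/(6·2)=-1049/2064, b=Δ2−h2·(2M2+M3)/6=-385/516
seg 3: a=1, c=M3/2=-313/344, d=(M4−M3)/(6·2)=313/2064, b=Δ3−h3·(2M3+M4)/6=221/129
t_q=15/2 → seg 3, τ=1/2; S=1+221/129·τ+-313/344·τ²+313/2064·τ³=9071/5504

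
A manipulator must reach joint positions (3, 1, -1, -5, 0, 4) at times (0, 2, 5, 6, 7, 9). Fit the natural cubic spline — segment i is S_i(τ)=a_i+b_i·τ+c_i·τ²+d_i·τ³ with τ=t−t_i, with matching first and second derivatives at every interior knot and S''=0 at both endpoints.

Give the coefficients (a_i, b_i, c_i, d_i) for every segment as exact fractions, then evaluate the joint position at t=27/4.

  seg 0: a=3 b=-7481/4719 c=0 d=1381/9438
  seg 1: a=1 b=805/4719 c=1381/1573 d=-140/363
  seg 2: a=-1 b=-23477/4719 c=-4079/1573 d=16838/4719
  seg 3: a=-5 b=233/429 c=12759/1573 d=-17245/4719
  seg 4: a=0 b=27382/4719 c=-4486/1573 d=2243/4719
S(27/4) = -158233/100672

Δ: Δ0=-1, Δ1=-2/3, Δ2=-4, Δ3=5, Δ4=2
row 1: diag=10, rhs=2; c'=3/10, d'=1/5
row 2: denom=8−3·3/10=71/10; d'=(-20−3·1/5)/(71/10)=-206/71
row 3: denom=4−1·10/71=274/71; d'=(54−1·-206/71)/(274/71)=2020/137
row 4: denom=6−1·71/274=1573/274; d'=(-18−1·2020/137)/(1573/274)=-8972/1573
back: M4=-8972/1573
back: M3=2020/137−71/274·-8972/1573=25518/1573
back: M2=-206/71−10/71·25518/1573=-8158/1573
back: M1=1/5−3/10·-8158/1573=2762/1573
M: M0=0, M1=2762/1573, M2=-8158/1573, M3=25518/1573, M4=-8972/1573, M5=0
seg 0: a=3, c=M0/2=0, d=(M1−M0)/(6·2)=1381/9438, b=Δ0−h0·(2M0+M1)/6=-7481/4719
seg 1: a=1, c=M1/2=1381/1573, d=(M2−M1)/(6·3)=-140/363, b=Δ1−h1·(2M1+M2)/6=805/4719
seg 2: a=-1, c=M2/2=-4079/1573, d=(M3−M2)/(6·1)=16838/4719, b=Δ2−h2·(2M2+M3)/6=-23477/4719
seg 3: a=-5, c=M3/2=12759/1573, d=(M4−M3)/(6·1)=-17245/4719, b=Δ3−h3·(2M3+M4)/6=233/429
seg 4: a=0, c=M4/2=-4486/1573, d=(M5−M4)/(6·2)=2243/4719, b=Δ4−h4·(2M4+M5)/6=27382/4719
t_q=27/4 → seg 3, τ=3/4; S=-5+233/429·τ+12759/1573·τ²+-17245/4719·τ³=-158233/100672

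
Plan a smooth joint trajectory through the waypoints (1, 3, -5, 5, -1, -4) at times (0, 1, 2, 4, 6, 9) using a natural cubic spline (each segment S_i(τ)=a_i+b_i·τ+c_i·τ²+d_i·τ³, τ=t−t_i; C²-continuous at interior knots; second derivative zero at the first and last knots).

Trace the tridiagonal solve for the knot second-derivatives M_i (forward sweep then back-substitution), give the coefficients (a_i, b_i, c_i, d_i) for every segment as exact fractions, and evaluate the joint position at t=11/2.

Δ: Δ0=2, Δ1=-8, Δ2=5, Δ3=-3, Δ4=-1
row 1: diag=4, rhs=-60; c'=1/4, d'=-15
row 2: denom=6−1·1/4=23/4; d'=(78−1·-15)/(23/4)=372/23
row 3: denom=8−2·8/23=168/23; d'=(-48−2·372/23)/(168/23)=-11
row 4: denom=10−2·23/84=397/42; d'=(12−2·-11)/(397/42)=1428/397
back: M4=1428/397
back: M3=-11−23/84·1428/397=-4758/397
back: M2=372/23−8/23·-4758/397=8076/397
back: M1=-15−1/4·8076/397=-7974/397
M: M0=0, M1=-7974/397, M2=8076/397, M3=-4758/397, M4=1428/397, M5=0
seg 0: a=1, c=M0/2=0, d=(M1−M0)/(6·1)=-1329/397, b=Δ0−h0·(2M0+M1)/6=2123/397
seg 1: a=3, c=M1/2=-3987/397, d=(M2−M1)/(6·1)=2675/397, b=Δ1−h1·(2M1+M2)/6=-1864/397
seg 2: a=-5, c=M2/2=4038/397, d=(M3−M2)/(6·2)=-2139/794, b=Δ2−h2·(2M2+M3)/6=-1813/397
seg 3: a=5, c=M3/2=-2379/397, d=(M4−M3)/(6·2)=1031/794, b=Δ3−h3·(2M3+M4)/6=1505/397
seg 4: a=-1, c=M4/2=714/397, d=(M5−M4)/(6·3)=-238/1191, b=Δ4−h4·(2M4+M5)/6=-1825/397
t_q=11/2 → seg 3, τ=3/2; S=5+1505/397·τ+-2379/397·τ²+1031/794·τ³=10073/6352

  seg 0: a=1 b=2123/397 c=0 d=-1329/397
  seg 1: a=3 b=-1864/397 c=-3987/397 d=2675/397
  seg 2: a=-5 b=-1813/397 c=4038/397 d=-2139/794
  seg 3: a=5 b=1505/397 c=-2379/397 d=1031/794
  seg 4: a=-1 b=-1825/397 c=714/397 d=-238/1191
S(11/2) = 10073/6352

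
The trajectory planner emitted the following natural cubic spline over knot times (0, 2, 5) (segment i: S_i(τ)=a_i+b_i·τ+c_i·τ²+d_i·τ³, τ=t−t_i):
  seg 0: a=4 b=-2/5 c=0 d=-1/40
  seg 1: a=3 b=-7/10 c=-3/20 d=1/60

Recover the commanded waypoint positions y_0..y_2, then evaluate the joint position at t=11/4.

y_0 = S_0(0) = a_0 = 4
y_1 = S_1(0) = a_1 = 3
y_2 = S_1(3) = 0
t_q=11/4 is in segment 1 (τ=3/4); S_1(τ)=3069/1280

y_0=4 y_1=3 y_2=0
S(11/4) = 3069/1280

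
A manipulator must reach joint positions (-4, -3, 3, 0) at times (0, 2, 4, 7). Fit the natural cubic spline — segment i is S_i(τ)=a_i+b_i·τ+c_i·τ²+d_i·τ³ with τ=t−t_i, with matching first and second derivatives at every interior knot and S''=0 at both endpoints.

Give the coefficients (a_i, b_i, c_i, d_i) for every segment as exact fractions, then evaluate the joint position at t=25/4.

Δ: Δ0=1/2, Δ1=3, Δ2=-1
row 1: diag=8, rhs=15; c'=1/4, d'=15/8
row 2: denom=10−2·1/4=19/2; d'=(-24−2·15/8)/(19/2)=-111/38
back: M2=-111/38
back: M1=15/8−1/4·-111/38=99/38
M: M0=0, M1=99/38, M2=-111/38, M3=0
seg 0: a=-4, c=M0/2=0, d=(M1−M0)/(6·2)=33/152, b=Δ0−h0·(2M0+M1)/6=-7/19
seg 1: a=-3, c=M1/2=99/76, d=(M2−M1)/(6·2)=-35/76, b=Δ1−h1·(2M1+M2)/6=85/38
seg 2: a=3, c=M2/2=-111/76, d=(M3−M2)/(6·3)=37/228, b=Δ2−h2·(2M2+M3)/6=73/38
t_q=25/4 → seg 2, τ=9/4; S=3+73/38·τ+-111/76·τ²+37/228·τ³=8643/4864

  seg 0: a=-4 b=-7/19 c=0 d=33/152
  seg 1: a=-3 b=85/38 c=99/76 d=-35/76
  seg 2: a=3 b=73/38 c=-111/76 d=37/228
S(25/4) = 8643/4864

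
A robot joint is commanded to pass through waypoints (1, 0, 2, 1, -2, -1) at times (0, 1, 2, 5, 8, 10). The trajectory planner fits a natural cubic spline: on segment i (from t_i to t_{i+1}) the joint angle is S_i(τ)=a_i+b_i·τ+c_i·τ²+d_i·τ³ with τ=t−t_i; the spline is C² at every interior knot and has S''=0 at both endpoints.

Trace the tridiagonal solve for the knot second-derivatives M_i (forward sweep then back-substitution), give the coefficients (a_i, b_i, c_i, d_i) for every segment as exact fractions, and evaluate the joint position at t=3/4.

Δ: Δ0=-1, Δ1=2, Δ2=-1/3, Δ3=-1, Δ4=1/2
row 1: diag=4, rhs=18; c'=1/4, d'=9/2
row 2: denom=8−1·1/4=31/4; d'=(-14−1·9/2)/(31/4)=-74/31
row 3: denom=12−3·12/31=336/31; d'=(-4−3·-74/31)/(336/31)=7/24
row 4: denom=10−3·31/112=1027/112; d'=(9−3·7/24)/(1027/112)=70/79
back: M4=70/79
back: M3=7/24−31/112·70/79=11/237
back: M2=-74/31−12/31·11/237=-190/79
back: M1=9/2−1/4·-190/79=403/79
M: M0=0, M1=403/79, M2=-190/79, M3=11/237, M4=70/79, M5=0
seg 0: a=1, c=M0/2=0, d=(M1−M0)/(6·1)=403/474, b=Δ0−h0·(2M0+M1)/6=-877/474
seg 1: a=0, c=M1/2=403/158, d=(M2−M1)/(6·1)=-593/474, b=Δ1−h1·(2M1+M2)/6=166/237
seg 2: a=2, c=M2/2=-95/79, d=(M3−M2)/(6·3)=581/4266, b=Δ2−h2·(2M2+M3)/6=971/474
seg 3: a=1, c=M3/2=11/474, d=(M4−M3)/(6·3)=199/4266, b=Δ3−h3·(2M3+M4)/6=-353/237
seg 4: a=-2, c=M4/2=35/79, d=(M5−M4)/(6·2)=-35/474, b=Δ4−h4·(2M4+M5)/6=-43/474
t_q=3/4 → seg 0, τ=3/4; S=1+-877/474·τ+0·τ²+403/474·τ³=-293/10112

  seg 0: a=1 b=-877/474 c=0 d=403/474
  seg 1: a=0 b=166/237 c=403/158 d=-593/474
  seg 2: a=2 b=971/474 c=-95/79 d=581/4266
  seg 3: a=1 b=-353/237 c=11/474 d=199/4266
  seg 4: a=-2 b=-43/474 c=35/79 d=-35/474
S(3/4) = -293/10112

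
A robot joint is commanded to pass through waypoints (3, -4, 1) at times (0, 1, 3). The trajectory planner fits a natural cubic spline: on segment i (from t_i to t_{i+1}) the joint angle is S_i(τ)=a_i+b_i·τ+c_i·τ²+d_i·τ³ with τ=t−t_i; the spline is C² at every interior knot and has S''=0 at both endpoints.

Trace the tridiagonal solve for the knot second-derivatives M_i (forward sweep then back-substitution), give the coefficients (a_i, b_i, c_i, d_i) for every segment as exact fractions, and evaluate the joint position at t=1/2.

Δ: Δ0=-7, Δ1=5/2
row 1: diag=6, rhs=57; c'=1/3, d'=19/2
back: M1=19/2
M: M0=0, M1=19/2, M2=0
seg 0: a=3, c=M0/2=0, d=(M1−M0)/(6·1)=19/12, b=Δ0−h0·(2M0+M1)/6=-103/12
seg 1: a=-4, c=M1/2=19/4, d=(M2−M1)/(6·2)=-19/24, b=Δ1−h1·(2M1+M2)/6=-23/6
t_q=1/2 → seg 0, τ=1/2; S=3+-103/12·τ+0·τ²+19/12·τ³=-35/32

  seg 0: a=3 b=-103/12 c=0 d=19/12
  seg 1: a=-4 b=-23/6 c=19/4 d=-19/24
S(1/2) = -35/32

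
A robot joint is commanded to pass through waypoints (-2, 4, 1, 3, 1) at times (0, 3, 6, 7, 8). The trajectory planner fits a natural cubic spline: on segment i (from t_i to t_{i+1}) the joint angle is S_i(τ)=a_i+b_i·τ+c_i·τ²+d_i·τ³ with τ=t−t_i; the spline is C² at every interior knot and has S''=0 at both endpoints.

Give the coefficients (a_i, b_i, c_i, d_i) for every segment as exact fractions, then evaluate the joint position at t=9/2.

Δ: Δ0=2, Δ1=-1, Δ2=2, Δ3=-2
row 1: diag=12, rhs=-18; c'=1/4, d'=-3/2
row 2: denom=8−3·1/4=29/4; d'=(18−3·-3/2)/(29/4)=90/29
row 3: denom=4−1·4/29=112/29; d'=(-24−1·90/29)/(112/29)=-393/56
back: M3=-393/56
back: M2=90/29−4/29·-393/56=57/14
back: M1=-3/2−1/4·57/14=-141/56
M: M0=0, M1=-141/56, M2=57/14, M3=-393/56, M4=0
seg 0: a=-2, c=M0/2=0, d=(M1−M0)/(6·3)=-47/336, b=Δ0−h0·(2M0+M1)/6=365/112
seg 1: a=4, c=M1/2=-141/112, d=(M2−M1)/(6·3)=41/112, b=Δ1−h1·(2M1+M2)/6=-29/56
seg 2: a=1, c=M2/2=57/28, d=(M3−M2)/(6·1)=-207/112, b=Δ2−h2·(2M2+M3)/6=29/16
seg 3: a=3, c=M3/2=-393/112, d=(M4−M3)/(6·1)=131/112, b=Δ3−h3·(2M3+M4)/6=19/56
t_q=9/2 → seg 1, τ=3/2; S=4+-29/56·τ+-141/112·τ²+41/112·τ³=1457/896

  seg 0: a=-2 b=365/112 c=0 d=-47/336
  seg 1: a=4 b=-29/56 c=-141/112 d=41/112
  seg 2: a=1 b=29/16 c=57/28 d=-207/112
  seg 3: a=3 b=19/56 c=-393/112 d=131/112
S(9/2) = 1457/896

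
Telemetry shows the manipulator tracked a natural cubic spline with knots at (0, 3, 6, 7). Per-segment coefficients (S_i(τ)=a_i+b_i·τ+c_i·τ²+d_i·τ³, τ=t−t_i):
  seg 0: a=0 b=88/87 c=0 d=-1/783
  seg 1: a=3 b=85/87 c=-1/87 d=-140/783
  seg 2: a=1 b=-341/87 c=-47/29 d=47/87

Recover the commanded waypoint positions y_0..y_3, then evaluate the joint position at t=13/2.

y_0=0 y_1=3 y_2=1 y_3=-4
S(13/2) = -301/232

y_0 = S_0(0) = a_0 = 0
y_1 = S_1(0) = a_1 = 3
y_2 = S_2(0) = a_2 = 1
y_3 = S_2(1) = -4
t_q=13/2 is in segment 2 (τ=1/2); S_2(τ)=-301/232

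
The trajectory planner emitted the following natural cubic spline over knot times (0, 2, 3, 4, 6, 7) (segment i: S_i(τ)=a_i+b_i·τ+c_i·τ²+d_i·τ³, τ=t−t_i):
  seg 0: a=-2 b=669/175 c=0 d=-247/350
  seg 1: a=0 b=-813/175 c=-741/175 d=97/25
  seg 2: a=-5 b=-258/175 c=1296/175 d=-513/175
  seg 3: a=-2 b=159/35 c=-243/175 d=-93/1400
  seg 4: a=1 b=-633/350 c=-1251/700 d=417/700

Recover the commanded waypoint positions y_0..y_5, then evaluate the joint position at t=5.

y_0 = S_0(0) = a_0 = -2
y_1 = S_1(0) = a_1 = 0
y_2 = S_2(0) = a_2 = -5
y_3 = S_3(0) = a_3 = -2
y_4 = S_4(0) = a_4 = 1
y_5 = S_4(1) = -2
t_q=5 is in segment 3 (τ=1); S_3(τ)=1523/1400

y_0=-2 y_1=0 y_2=-5 y_3=-2 y_4=1 y_5=-2
S(5) = 1523/1400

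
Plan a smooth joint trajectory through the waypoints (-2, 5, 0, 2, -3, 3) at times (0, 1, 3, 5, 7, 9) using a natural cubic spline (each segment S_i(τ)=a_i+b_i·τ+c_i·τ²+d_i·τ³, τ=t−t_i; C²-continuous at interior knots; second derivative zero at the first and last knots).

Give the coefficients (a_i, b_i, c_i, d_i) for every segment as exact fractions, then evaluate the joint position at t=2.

  seg 0: a=-2 b=1373/153 c=0 d=-302/153
  seg 1: a=5 b=467/153 c=-302/51 d=1925/1224
  seg 2: a=0 b=-539/306 c=239/68 d=-653/612
  seg 3: a=2 b=-155/306 c=-589/204 d=1157/1224
  seg 4: a=-3 b=-109/153 c=142/51 d=-71/153
S(2) = 1511/408

Δ: Δ0=7, Δ1=-5/2, Δ2=1, Δ3=-5/2, Δ4=3
row 1: diag=6, rhs=-57; c'=1/3, d'=-19/2
row 2: denom=8−2·1/3=22/3; d'=(21−2·-19/2)/(22/3)=60/11
row 3: denom=8−2·3/11=82/11; d'=(-21−2·60/11)/(82/11)=-351/82
row 4: denom=8−2·11/41=306/41; d'=(33−2·-351/82)/(306/41)=284/51
back: M4=284/51
back: M3=-351/82−11/41·284/51=-589/102
back: M2=60/11−3/11·-589/102=239/34
back: M1=-19/2−1/3·239/34=-604/51
M: M0=0, M1=-604/51, M2=239/34, M3=-589/102, M4=284/51, M5=0
seg 0: a=-2, c=M0/2=0, d=(M1−M0)/(6·1)=-302/153, b=Δ0−h0·(2M0+M1)/6=1373/153
seg 1: a=5, c=M1/2=-302/51, d=(M2−M1)/(6·2)=1925/1224, b=Δ1−h1·(2M1+M2)/6=467/153
seg 2: a=0, c=M2/2=239/68, d=(M3−M2)/(6·2)=-653/612, b=Δ2−h2·(2M2+M3)/6=-539/306
seg 3: a=2, c=M3/2=-589/204, d=(M4−M3)/(6·2)=1157/1224, b=Δ3−h3·(2M3+M4)/6=-155/306
seg 4: a=-3, c=M4/2=142/51, d=(M5−M4)/(6·2)=-71/153, b=Δ4−h4·(2M4+M5)/6=-109/153
t_q=2 → seg 1, τ=1; S=5+467/153·τ+-302/51·τ²+1925/1224·τ³=1511/408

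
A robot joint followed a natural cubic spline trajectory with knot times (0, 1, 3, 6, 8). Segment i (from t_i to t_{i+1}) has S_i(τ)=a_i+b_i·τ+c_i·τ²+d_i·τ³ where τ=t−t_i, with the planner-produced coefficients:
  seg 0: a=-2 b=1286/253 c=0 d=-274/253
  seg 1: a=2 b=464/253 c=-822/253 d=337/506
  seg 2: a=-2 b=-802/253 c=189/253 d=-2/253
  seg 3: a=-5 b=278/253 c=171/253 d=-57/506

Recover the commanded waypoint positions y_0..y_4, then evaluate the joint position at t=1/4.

y_0 = S_0(0) = a_0 = -2
y_1 = S_1(0) = a_1 = 2
y_2 = S_2(0) = a_2 = -2
y_3 = S_3(0) = a_3 = -5
y_4 = S_3(2) = -1
t_q=1/4 is in segment 0 (τ=1/4); S_0(τ)=-6041/8096

y_0=-2 y_1=2 y_2=-2 y_3=-5 y_4=-1
S(1/4) = -6041/8096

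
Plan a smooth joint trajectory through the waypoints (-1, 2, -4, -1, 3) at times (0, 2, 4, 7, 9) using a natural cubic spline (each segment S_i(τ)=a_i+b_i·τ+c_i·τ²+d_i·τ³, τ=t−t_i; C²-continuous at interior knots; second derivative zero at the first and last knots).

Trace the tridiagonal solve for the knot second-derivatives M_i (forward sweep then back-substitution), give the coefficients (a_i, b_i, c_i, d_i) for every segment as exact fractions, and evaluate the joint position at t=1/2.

Δ: Δ0=3/2, Δ1=-3, Δ2=1, Δ3=2
row 1: diag=8, rhs=-27; c'=1/4, d'=-27/8
row 2: denom=10−2·1/4=19/2; d'=(24−2·-27/8)/(19/2)=123/38
row 3: denom=10−3·6/19=172/19; d'=(6−3·123/38)/(172/19)=-141/344
back: M3=-141/344
back: M2=123/38−6/19·-141/344=579/172
back: M1=-27/8−1/4·579/172=-2901/688
M: M0=0, M1=-2901/688, M2=579/172, M3=-141/344, M4=0
seg 0: a=-1, c=M0/2=0, d=(M1−M0)/(6·2)=-967/2752, b=Δ0−h0·(2M0+M1)/6=1999/688
seg 1: a=2, c=M1/2=-2901/1376, d=(M2−M1)/(6·2)=1739/2752, b=Δ1−h1·(2M1+M2)/6=-451/344
seg 2: a=-4, c=M2/2=579/344, d=(M3−M2)/(6·3)=-433/2064, b=Δ2−h2·(2M2+M3)/6=-1487/688
seg 3: a=-1, c=M3/2=-141/688, d=(M4−M3)/(6·2)=47/1376, b=Δ3−h3·(2M3+M4)/6=391/172
t_q=1/2 → seg 0, τ=1/2; S=-1+1999/688·τ+0·τ²+-967/2752·τ³=9001/22016

  seg 0: a=-1 b=1999/688 c=0 d=-967/2752
  seg 1: a=2 b=-451/344 c=-2901/1376 d=1739/2752
  seg 2: a=-4 b=-1487/688 c=579/344 d=-433/2064
  seg 3: a=-1 b=391/172 c=-141/688 d=47/1376
S(1/2) = 9001/22016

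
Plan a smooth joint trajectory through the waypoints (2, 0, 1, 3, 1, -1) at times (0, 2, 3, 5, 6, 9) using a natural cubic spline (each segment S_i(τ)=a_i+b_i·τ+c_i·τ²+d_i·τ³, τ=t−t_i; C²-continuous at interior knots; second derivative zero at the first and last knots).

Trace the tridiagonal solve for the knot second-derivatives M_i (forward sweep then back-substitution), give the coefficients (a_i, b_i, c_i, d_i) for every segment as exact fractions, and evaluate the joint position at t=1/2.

  seg 0: a=2 b=-7055/4359 c=0 d=674/4359
  seg 1: a=0 b=1033/4359 c=1348/1453 d=-718/4359
  seg 2: a=1 b=6967/4359 c=630/1453 d=-1597/4359
  seg 3: a=3 b=-4637/4359 c=-2564/1453 d=3611/4359
  seg 4: a=1 b=-9188/4359 c=1047/1453 d=-349/4359
S(1/2) = 7033/5812

Δ: Δ0=-1, Δ1=1, Δ2=1, Δ3=-2, Δ4=-2/3
row 1: diag=6, rhs=12; c'=1/6, d'=2
row 2: denom=6−1·1/6=35/6; d'=(0−1·2)/(35/6)=-12/35
row 3: denom=6−2·12/35=186/35; d'=(-18−2·-12/35)/(186/35)=-101/31
row 4: denom=8−1·35/186=1453/186; d'=(8−1·-101/31)/(1453/186)=2094/1453
back: M4=2094/1453
back: M3=-101/31−35/186·2094/1453=-5128/1453
back: M2=-12/35−12/35·-5128/1453=1260/1453
back: M1=2−1/6·1260/1453=2696/1453
M: M0=0, M1=2696/1453, M2=1260/1453, M3=-5128/1453, M4=2094/1453, M5=0
seg 0: a=2, c=M0/2=0, d=(M1−M0)/(6·2)=674/4359, b=Δ0−h0·(2M0+M1)/6=-7055/4359
seg 1: a=0, c=M1/2=1348/1453, d=(M2−M1)/(6·1)=-718/4359, b=Δ1−h1·(2M1+M2)/6=1033/4359
seg 2: a=1, c=M2/2=630/1453, d=(M3−M2)/(6·2)=-1597/4359, b=Δ2−h2·(2M2+M3)/6=6967/4359
seg 3: a=3, c=M3/2=-2564/1453, d=(M4−M3)/(6·1)=3611/4359, b=Δ3−h3·(2M3+M4)/6=-4637/4359
seg 4: a=1, c=M4/2=1047/1453, d=(M5−M4)/(6·3)=-349/4359, b=Δ4−h4·(2M4+M5)/6=-9188/4359
t_q=1/2 → seg 0, τ=1/2; S=2+-7055/4359·τ+0·τ²+674/4359·τ³=7033/5812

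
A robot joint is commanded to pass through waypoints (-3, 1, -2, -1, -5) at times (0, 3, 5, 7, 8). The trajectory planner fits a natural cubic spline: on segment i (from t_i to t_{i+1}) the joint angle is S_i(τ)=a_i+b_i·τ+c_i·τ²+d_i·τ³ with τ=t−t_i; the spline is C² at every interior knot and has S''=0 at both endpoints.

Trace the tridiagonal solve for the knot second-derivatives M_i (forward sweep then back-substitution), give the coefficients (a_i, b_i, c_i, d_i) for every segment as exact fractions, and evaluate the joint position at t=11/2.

Δ: Δ0=4/3, Δ1=-3/2, Δ2=1/2, Δ3=-4
row 1: diag=10, rhs=-17; c'=1/5, d'=-17/10
row 2: denom=8−2·1/5=38/5; d'=(12−2·-17/10)/(38/5)=77/38
row 3: denom=6−2·5/19=104/19; d'=(-27−2·77/38)/(104/19)=-295/52
back: M3=-295/52
back: M2=77/38−5/19·-295/52=183/52
back: M1=-17/10−1/5·183/52=-125/52
M: M0=0, M1=-125/52, M2=183/52, M3=-295/52, M4=0
seg 0: a=-3, c=M0/2=0, d=(M1−M0)/(6·3)=-125/936, b=Δ0−h0·(2M0+M1)/6=791/312
seg 1: a=1, c=M1/2=-125/104, d=(M2−M1)/(6·2)=77/156, b=Δ1−h1·(2M1+M2)/6=-167/156
seg 2: a=-2, c=M2/2=183/104, d=(M3−M2)/(6·2)=-239/312, b=Δ2−h2·(2M2+M3)/6=7/156
seg 3: a=-1, c=M3/2=-295/104, d=(M4−M3)/(6·1)=295/312, b=Δ3−h3·(2M3+M4)/6=-329/156
t_q=11/2 → seg 2, τ=1/2; S=-2+7/156·τ+183/104·τ²+-239/312·τ³=-1359/832

  seg 0: a=-3 b=791/312 c=0 d=-125/936
  seg 1: a=1 b=-167/156 c=-125/104 d=77/156
  seg 2: a=-2 b=7/156 c=183/104 d=-239/312
  seg 3: a=-1 b=-329/156 c=-295/104 d=295/312
S(11/2) = -1359/832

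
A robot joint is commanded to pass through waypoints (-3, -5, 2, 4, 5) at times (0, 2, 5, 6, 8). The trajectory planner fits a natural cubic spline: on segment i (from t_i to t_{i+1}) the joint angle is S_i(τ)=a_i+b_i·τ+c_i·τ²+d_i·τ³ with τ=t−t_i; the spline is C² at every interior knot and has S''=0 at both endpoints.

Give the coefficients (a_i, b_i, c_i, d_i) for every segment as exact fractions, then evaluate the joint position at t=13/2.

Δ: Δ0=-1, Δ1=7/3, Δ2=2, Δ3=1/2
row 1: diag=10, rhs=20; c'=3/10, d'=2
row 2: denom=8−3·3/10=71/10; d'=(-2−3·2)/(71/10)=-80/71
row 3: denom=6−1·10/71=416/71; d'=(-9−1·-80/71)/(416/71)=-43/32
back: M3=-43/32
back: M2=-80/71−10/71·-43/32=-15/16
back: M1=2−3/10·-15/16=73/32
M: M0=0, M1=73/32, M2=-15/16, M3=-43/32, M4=0
seg 0: a=-3, c=M0/2=0, d=(M1−M0)/(6·2)=73/384, b=Δ0−h0·(2M0+M1)/6=-169/96
seg 1: a=-5, c=M1/2=73/64, d=(M2−M1)/(6·3)=-103/576, b=Δ1−h1·(2M1+M2)/6=25/48
seg 2: a=2, c=M2/2=-15/32, d=(M3−M2)/(6·1)=-13/192, b=Δ2−h2·(2M2+M3)/6=487/192
seg 3: a=4, c=M3/2=-43/64, d=(M4−M3)/(6·2)=43/384, b=Δ3−h3·(2M3+M4)/6=67/48
t_q=13/2 → seg 3, τ=1/2; S=4+67/48·τ+-43/64·τ²+43/384·τ³=4653/1024

  seg 0: a=-3 b=-169/96 c=0 d=73/384
  seg 1: a=-5 b=25/48 c=73/64 d=-103/576
  seg 2: a=2 b=487/192 c=-15/32 d=-13/192
  seg 3: a=4 b=67/48 c=-43/64 d=43/384
S(13/2) = 4653/1024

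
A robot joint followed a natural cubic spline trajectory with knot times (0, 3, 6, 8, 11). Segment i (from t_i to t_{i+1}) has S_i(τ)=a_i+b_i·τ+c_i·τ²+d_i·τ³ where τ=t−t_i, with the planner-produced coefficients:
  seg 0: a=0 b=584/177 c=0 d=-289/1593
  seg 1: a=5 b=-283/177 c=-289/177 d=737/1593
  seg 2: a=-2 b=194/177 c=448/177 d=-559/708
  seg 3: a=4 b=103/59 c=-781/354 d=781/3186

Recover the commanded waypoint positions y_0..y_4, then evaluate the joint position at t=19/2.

y_0 = S_0(0) = a_0 = 0
y_1 = S_1(0) = a_1 = 5
y_2 = S_2(0) = a_2 = -2
y_3 = S_3(0) = a_3 = 4
y_4 = S_3(3) = -4
t_q=19/2 is in segment 3 (τ=3/2); S_3(τ)=2343/944

y_0=0 y_1=5 y_2=-2 y_3=4 y_4=-4
S(19/2) = 2343/944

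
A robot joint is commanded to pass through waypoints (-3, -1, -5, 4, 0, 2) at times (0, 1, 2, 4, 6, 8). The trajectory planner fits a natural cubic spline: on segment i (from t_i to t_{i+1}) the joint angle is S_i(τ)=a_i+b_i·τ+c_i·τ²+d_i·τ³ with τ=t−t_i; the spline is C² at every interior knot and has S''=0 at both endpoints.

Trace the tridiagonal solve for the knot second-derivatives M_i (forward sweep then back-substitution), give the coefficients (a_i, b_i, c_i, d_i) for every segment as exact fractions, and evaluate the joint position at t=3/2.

Δ: Δ0=2, Δ1=-4, Δ2=9/2, Δ3=-2, Δ4=1
row 1: diag=4, rhs=-36; c'=1/4, d'=-9
row 2: denom=6−1·1/4=23/4; d'=(51−1·-9)/(23/4)=240/23
row 3: denom=8−2·8/23=168/23; d'=(-39−2·240/23)/(168/23)=-459/56
row 4: denom=8−2·23/84=313/42; d'=(18−2·-459/56)/(313/42)=2889/626
back: M4=2889/626
back: M3=-459/56−23/84·2889/626=-2961/313
back: M2=240/23−8/23·-2961/313=4296/313
back: M1=-9−1/4·4296/313=-3891/313
M: M0=0, M1=-3891/313, M2=4296/313, M3=-2961/313, M4=2889/626, M5=0
seg 0: a=-3, c=M0/2=0, d=(M1−M0)/(6·1)=-1297/626, b=Δ0−h0·(2M0+M1)/6=2549/626
seg 1: a=-1, c=M1/2=-3891/626, d=(M2−M1)/(6·1)=2729/626, b=Δ1−h1·(2M1+M2)/6=-671/313
seg 2: a=-5, c=M2/2=2148/313, d=(M3−M2)/(6·2)=-2419/1252, b=Δ2−h2·(2M2+M3)/6=-937/626
seg 3: a=4, c=M3/2=-2961/626, d=(M4−M3)/(6·2)=2937/2504, b=Δ3−h3·(2M3+M4)/6=1733/626
seg 4: a=0, c=M4/2=2889/1252, d=(M5−M4)/(6·2)=-963/2504, b=Δ4−h4·(2M4+M5)/6=-650/313
t_q=3/2 → seg 1, τ=1/2; S=-1+-671/313·τ+-3891/626·τ²+2729/626·τ³=-15429/5008

  seg 0: a=-3 b=2549/626 c=0 d=-1297/626
  seg 1: a=-1 b=-671/313 c=-3891/626 d=2729/626
  seg 2: a=-5 b=-937/626 c=2148/313 d=-2419/1252
  seg 3: a=4 b=1733/626 c=-2961/626 d=2937/2504
  seg 4: a=0 b=-650/313 c=2889/1252 d=-963/2504
S(3/2) = -15429/5008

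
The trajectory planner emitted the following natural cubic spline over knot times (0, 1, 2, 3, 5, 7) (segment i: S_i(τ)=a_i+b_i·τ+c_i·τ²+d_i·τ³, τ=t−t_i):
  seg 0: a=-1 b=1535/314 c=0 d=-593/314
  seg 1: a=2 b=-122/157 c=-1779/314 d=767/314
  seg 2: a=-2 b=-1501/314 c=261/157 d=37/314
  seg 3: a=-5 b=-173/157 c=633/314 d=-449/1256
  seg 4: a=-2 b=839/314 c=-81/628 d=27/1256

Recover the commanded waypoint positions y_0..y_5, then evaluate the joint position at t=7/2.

y_0=-1 y_1=2 y_2=-2 y_3=-5 y_4=-2 y_5=3
S(7/2) = -51161/10048

y_0 = S_0(0) = a_0 = -1
y_1 = S_1(0) = a_1 = 2
y_2 = S_2(0) = a_2 = -2
y_3 = S_3(0) = a_3 = -5
y_4 = S_4(0) = a_4 = -2
y_5 = S_4(2) = 3
t_q=7/2 is in segment 3 (τ=1/2); S_3(τ)=-51161/10048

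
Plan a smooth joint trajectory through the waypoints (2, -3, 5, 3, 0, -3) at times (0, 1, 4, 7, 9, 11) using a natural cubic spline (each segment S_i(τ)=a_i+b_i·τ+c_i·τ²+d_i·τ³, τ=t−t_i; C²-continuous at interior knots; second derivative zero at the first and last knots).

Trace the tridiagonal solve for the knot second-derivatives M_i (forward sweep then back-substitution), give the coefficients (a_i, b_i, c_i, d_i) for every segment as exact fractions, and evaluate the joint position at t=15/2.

Δ: Δ0=-5, Δ1=8/3, Δ2=-2/3, Δ3=-3/2, Δ4=-3/2
row 1: diag=8, rhs=46; c'=3/8, d'=23/4
row 2: denom=12−3·3/8=87/8; d'=(-20−3·23/4)/(87/8)=-298/87
row 3: denom=10−3·8/29=266/29; d'=(-5−3·-298/87)/(266/29)=153/266
row 4: denom=8−2·29/133=1006/133; d'=(0−2·153/266)/(1006/133)=-153/1006
back: M4=-153/1006
back: M3=153/266−29/133·-153/1006=306/503
back: M2=-298/87−8/29·306/503=-5422/1509
back: M1=23/4−3/8·-5422/1509=3570/503
M: M0=0, M1=3570/503, M2=-5422/1509, M3=306/503, M4=-153/1006, M5=0
seg 0: a=2, c=M0/2=0, d=(M1−M0)/(6·1)=595/503, b=Δ0−h0·(2M0+M1)/6=-3110/503
seg 1: a=-3, c=M1/2=1785/503, d=(M2−M1)/(6·3)=-8066/13581, b=Δ1−h1·(2M1+M2)/6=-1325/503
seg 2: a=5, c=M2/2=-2711/1509, d=(M3−M2)/(6·3)=3170/13581, b=Δ2−h2·(2M2+M3)/6=1319/503
seg 3: a=3, c=M3/2=153/503, d=(M4−M3)/(6·2)=-255/4024, b=Δ3−h3·(2M3+M4)/6=-933/503
seg 4: a=0, c=M4/2=-153/2012, d=(M5−M4)/(6·2)=51/4024, b=Δ4−h4·(2M4+M5)/6=-1407/1006
t_q=15/2 → seg 3, τ=1/2; S=3+-933/503·τ+153/503·τ²+-255/4024·τ³=68913/32192

  seg 0: a=2 b=-3110/503 c=0 d=595/503
  seg 1: a=-3 b=-1325/503 c=1785/503 d=-8066/13581
  seg 2: a=5 b=1319/503 c=-2711/1509 d=3170/13581
  seg 3: a=3 b=-933/503 c=153/503 d=-255/4024
  seg 4: a=0 b=-1407/1006 c=-153/2012 d=51/4024
S(15/2) = 68913/32192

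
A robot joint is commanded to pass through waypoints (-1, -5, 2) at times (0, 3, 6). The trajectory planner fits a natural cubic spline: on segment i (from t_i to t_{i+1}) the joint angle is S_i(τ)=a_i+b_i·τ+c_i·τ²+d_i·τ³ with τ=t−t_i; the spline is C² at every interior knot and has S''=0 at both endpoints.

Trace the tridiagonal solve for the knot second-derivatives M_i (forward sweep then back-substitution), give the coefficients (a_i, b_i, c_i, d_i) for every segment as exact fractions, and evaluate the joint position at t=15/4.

  seg 0: a=-1 b=-9/4 c=0 d=11/108
  seg 1: a=-5 b=1/2 c=11/12 d=-11/108
S(15/4) = -1063/256

Δ: Δ0=-4/3, Δ1=7/3
row 1: diag=12, rhs=22; c'=1/4, d'=11/6
back: M1=11/6
M: M0=0, M1=11/6, M2=0
seg 0: a=-1, c=M0/2=0, d=(M1−M0)/(6·3)=11/108, b=Δ0−h0·(2M0+M1)/6=-9/4
seg 1: a=-5, c=M1/2=11/12, d=(M2−M1)/(6·3)=-11/108, b=Δ1−h1·(2M1+M2)/6=1/2
t_q=15/4 → seg 1, τ=3/4; S=-5+1/2·τ+11/12·τ²+-11/108·τ³=-1063/256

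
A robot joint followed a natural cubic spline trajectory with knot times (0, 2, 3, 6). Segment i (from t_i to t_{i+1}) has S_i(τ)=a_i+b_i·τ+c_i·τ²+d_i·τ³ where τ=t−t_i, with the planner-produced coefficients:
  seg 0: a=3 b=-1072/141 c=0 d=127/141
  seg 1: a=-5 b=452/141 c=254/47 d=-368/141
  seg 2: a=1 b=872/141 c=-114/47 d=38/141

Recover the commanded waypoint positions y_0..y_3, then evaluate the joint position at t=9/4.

y_0=3 y_1=-5 y_2=1 y_3=5
S(9/4) = -1467/376

y_0 = S_0(0) = a_0 = 3
y_1 = S_1(0) = a_1 = -5
y_2 = S_2(0) = a_2 = 1
y_3 = S_2(3) = 5
t_q=9/4 is in segment 1 (τ=1/4); S_1(τ)=-1467/376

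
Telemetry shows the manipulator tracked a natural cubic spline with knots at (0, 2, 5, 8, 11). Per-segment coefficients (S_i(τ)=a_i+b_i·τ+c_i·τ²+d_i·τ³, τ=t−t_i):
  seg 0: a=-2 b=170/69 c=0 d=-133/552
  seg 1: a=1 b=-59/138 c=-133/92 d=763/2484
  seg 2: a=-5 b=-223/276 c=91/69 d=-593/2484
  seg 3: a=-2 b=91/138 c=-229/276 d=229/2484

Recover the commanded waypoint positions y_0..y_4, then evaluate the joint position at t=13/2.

y_0=-2 y_1=1 y_2=-5 y_3=-2 y_4=-5
S(13/2) = -2981/736

y_0 = S_0(0) = a_0 = -2
y_1 = S_1(0) = a_1 = 1
y_2 = S_2(0) = a_2 = -5
y_3 = S_3(0) = a_3 = -2
y_4 = S_3(3) = -5
t_q=13/2 is in segment 2 (τ=3/2); S_2(τ)=-2981/736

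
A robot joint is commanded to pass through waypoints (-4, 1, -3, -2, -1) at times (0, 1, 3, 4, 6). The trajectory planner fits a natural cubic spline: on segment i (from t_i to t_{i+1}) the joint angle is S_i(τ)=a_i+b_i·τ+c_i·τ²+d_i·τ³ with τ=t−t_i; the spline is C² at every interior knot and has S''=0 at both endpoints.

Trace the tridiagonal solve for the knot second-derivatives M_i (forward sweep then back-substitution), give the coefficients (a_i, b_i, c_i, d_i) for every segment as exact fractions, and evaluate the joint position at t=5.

  seg 0: a=-4 b=202/31 c=0 d=-47/31
  seg 1: a=1 b=61/31 c=-141/31 d=159/124
  seg 2: a=-3 b=-26/31 c=195/62 d=-81/62
  seg 3: a=-2 b=95/62 c=-24/31 d=4/31
S(5) = -69/62

Δ: Δ0=5, Δ1=-2, Δ2=1, Δ3=1/2
row 1: diag=6, rhs=-42; c'=1/3, d'=-7
row 2: denom=6−2·1/3=16/3; d'=(18−2·-7)/(16/3)=6
row 3: denom=6−1·3/16=93/16; d'=(-3−1·6)/(93/16)=-48/31
back: M3=-48/31
back: M2=6−3/16·-48/31=195/31
back: M1=-7−1/3·195/31=-282/31
M: M0=0, M1=-282/31, M2=195/31, M3=-48/31, M4=0
seg 0: a=-4, c=M0/2=0, d=(M1−M0)/(6·1)=-47/31, b=Δ0−h0·(2M0+M1)/6=202/31
seg 1: a=1, c=M1/2=-141/31, d=(M2−M1)/(6·2)=159/124, b=Δ1−h1·(2M1+M2)/6=61/31
seg 2: a=-3, c=M2/2=195/62, d=(M3−M2)/(6·1)=-81/62, b=Δ2−h2·(2M2+M3)/6=-26/31
seg 3: a=-2, c=M3/2=-24/31, d=(M4−M3)/(6·2)=4/31, b=Δ3−h3·(2M3+M4)/6=95/62
t_q=5 → seg 3, τ=1; S=-2+95/62·τ+-24/31·τ²+4/31·τ³=-69/62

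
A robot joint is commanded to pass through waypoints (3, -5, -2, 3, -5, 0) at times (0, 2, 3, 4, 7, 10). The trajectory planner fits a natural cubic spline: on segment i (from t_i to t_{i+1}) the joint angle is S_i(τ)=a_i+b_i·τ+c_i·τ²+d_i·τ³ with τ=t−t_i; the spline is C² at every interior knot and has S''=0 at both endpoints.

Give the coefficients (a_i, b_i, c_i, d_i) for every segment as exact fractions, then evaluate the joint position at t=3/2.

Δ: Δ0=-4, Δ1=3, Δ2=5, Δ3=-8/3, Δ4=5/3
row 1: diag=6, rhs=42; c'=1/6, d'=7
row 2: denom=4−1·1/6=23/6; d'=(12−1·7)/(23/6)=30/23
row 3: denom=8−1·6/23=178/23; d'=(-46−1·30/23)/(178/23)=-544/89
row 4: denom=12−3·69/178=1929/178; d'=(26−3·-544/89)/(1929/178)=7892/1929
back: M4=7892/1929
back: M3=-544/89−69/178·7892/1929=-4950/643
back: M2=30/23−6/23·-4950/643=2130/643
back: M1=7−1/6·2130/643=4146/643
M: M0=0, M1=4146/643, M2=2130/643, M3=-4950/643, M4=7892/1929, M5=0
seg 0: a=3, c=M0/2=0, d=(M1−M0)/(6·2)=691/1286, b=Δ0−h0·(2M0+M1)/6=-3954/643
seg 1: a=-5, c=M1/2=2073/643, d=(M2−M1)/(6·1)=-336/643, b=Δ1−h1·(2M1+M2)/6=192/643
seg 2: a=-2, c=M2/2=1065/643, d=(M3−M2)/(6·1)=-1180/643, b=Δ2−h2·(2M2+M3)/6=3330/643
seg 3: a=3, c=M3/2=-2475/643, d=(M4−M3)/(6·3)=11371/17361, b=Δ3−h3·(2M3+M4)/6=1920/643
seg 4: a=-5, c=M4/2=3946/1929, d=(M5−M4)/(6·3)=-3946/17361, b=Δ4−h4·(2M4+M5)/6=-1559/643
t_q=3/2 → seg 0, τ=3/2; S=3+-3954/643·τ+0·τ²+691/1286·τ³=-45375/10288

  seg 0: a=3 b=-3954/643 c=0 d=691/1286
  seg 1: a=-5 b=192/643 c=2073/643 d=-336/643
  seg 2: a=-2 b=3330/643 c=1065/643 d=-1180/643
  seg 3: a=3 b=1920/643 c=-2475/643 d=11371/17361
  seg 4: a=-5 b=-1559/643 c=3946/1929 d=-3946/17361
S(3/2) = -45375/10288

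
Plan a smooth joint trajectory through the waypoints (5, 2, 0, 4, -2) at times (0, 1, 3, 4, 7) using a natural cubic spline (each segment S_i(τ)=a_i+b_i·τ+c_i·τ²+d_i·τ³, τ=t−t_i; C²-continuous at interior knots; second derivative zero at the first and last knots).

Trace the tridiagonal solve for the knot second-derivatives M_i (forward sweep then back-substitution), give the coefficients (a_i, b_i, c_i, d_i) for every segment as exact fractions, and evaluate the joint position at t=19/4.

Δ: Δ0=-3, Δ1=-1, Δ2=4, Δ3=-2
row 1: diag=6, rhs=12; c'=1/3, d'=2
row 2: denom=6−2·1/3=16/3; d'=(30−2·2)/(16/3)=39/8
row 3: denom=8−1·3/16=125/16; d'=(-36−1·39/8)/(125/16)=-654/125
back: M3=-654/125
back: M2=39/8−3/16·-654/125=732/125
back: M1=2−1/3·732/125=6/125
M: M0=0, M1=6/125, M2=732/125, M3=-654/125, M4=0
seg 0: a=5, c=M0/2=0, d=(M1−M0)/(6·1)=1/125, b=Δ0−h0·(2M0+M1)/6=-376/125
seg 1: a=2, c=M1/2=3/125, d=(M2−M1)/(6·2)=121/250, b=Δ1−h1·(2M1+M2)/6=-373/125
seg 2: a=0, c=M2/2=366/125, d=(M3−M2)/(6·1)=-231/125, b=Δ2−h2·(2M2+M3)/6=73/25
seg 3: a=4, c=M3/2=-327/125, d=(M4−M3)/(6·3)=109/375, b=Δ3−h3·(2M3+M4)/6=404/125
t_q=19/4 → seg 3, τ=3/4; S=4+404/125·τ+-327/125·τ²+109/375·τ³=40601/8000

  seg 0: a=5 b=-376/125 c=0 d=1/125
  seg 1: a=2 b=-373/125 c=3/125 d=121/250
  seg 2: a=0 b=73/25 c=366/125 d=-231/125
  seg 3: a=4 b=404/125 c=-327/125 d=109/375
S(19/4) = 40601/8000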